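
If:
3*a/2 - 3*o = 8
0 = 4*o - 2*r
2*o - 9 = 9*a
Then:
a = -43/24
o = -57/16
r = -57/8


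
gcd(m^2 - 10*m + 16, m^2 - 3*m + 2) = m - 2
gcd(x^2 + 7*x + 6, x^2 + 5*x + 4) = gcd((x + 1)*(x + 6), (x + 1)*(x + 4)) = x + 1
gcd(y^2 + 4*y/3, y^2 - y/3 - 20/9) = y + 4/3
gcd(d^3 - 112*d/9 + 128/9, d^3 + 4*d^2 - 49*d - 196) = d + 4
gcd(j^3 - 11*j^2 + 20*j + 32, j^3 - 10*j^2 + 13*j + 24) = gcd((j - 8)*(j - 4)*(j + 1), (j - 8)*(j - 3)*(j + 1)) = j^2 - 7*j - 8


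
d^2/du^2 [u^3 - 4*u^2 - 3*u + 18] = 6*u - 8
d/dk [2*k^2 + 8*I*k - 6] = 4*k + 8*I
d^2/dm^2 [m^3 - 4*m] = 6*m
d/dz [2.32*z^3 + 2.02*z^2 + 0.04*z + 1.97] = 6.96*z^2 + 4.04*z + 0.04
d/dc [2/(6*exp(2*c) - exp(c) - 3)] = (2 - 24*exp(c))*exp(c)/(-6*exp(2*c) + exp(c) + 3)^2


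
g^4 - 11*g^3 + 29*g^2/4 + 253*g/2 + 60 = (g - 8)*(g - 6)*(g + 1/2)*(g + 5/2)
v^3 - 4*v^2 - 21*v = v*(v - 7)*(v + 3)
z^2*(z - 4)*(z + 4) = z^4 - 16*z^2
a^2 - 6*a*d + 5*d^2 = (a - 5*d)*(a - d)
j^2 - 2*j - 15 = (j - 5)*(j + 3)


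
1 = 1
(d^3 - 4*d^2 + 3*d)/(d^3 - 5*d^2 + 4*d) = (d - 3)/(d - 4)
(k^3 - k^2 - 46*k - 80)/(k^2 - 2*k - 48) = (k^2 + 7*k + 10)/(k + 6)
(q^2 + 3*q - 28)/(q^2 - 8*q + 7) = (q^2 + 3*q - 28)/(q^2 - 8*q + 7)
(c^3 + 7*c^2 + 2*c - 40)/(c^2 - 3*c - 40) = (c^2 + 2*c - 8)/(c - 8)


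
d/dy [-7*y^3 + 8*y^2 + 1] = y*(16 - 21*y)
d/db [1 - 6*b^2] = -12*b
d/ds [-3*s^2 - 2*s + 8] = -6*s - 2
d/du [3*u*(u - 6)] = 6*u - 18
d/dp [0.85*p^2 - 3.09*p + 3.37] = 1.7*p - 3.09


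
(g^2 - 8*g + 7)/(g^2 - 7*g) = (g - 1)/g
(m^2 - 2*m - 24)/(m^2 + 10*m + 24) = (m - 6)/(m + 6)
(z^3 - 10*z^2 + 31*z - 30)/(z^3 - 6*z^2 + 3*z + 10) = (z - 3)/(z + 1)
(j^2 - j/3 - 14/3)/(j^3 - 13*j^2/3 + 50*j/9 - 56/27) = 9*(j + 2)/(9*j^2 - 18*j + 8)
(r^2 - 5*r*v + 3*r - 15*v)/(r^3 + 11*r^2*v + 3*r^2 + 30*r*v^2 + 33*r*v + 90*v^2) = (r - 5*v)/(r^2 + 11*r*v + 30*v^2)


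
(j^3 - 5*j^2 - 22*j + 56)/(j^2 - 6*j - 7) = (j^2 + 2*j - 8)/(j + 1)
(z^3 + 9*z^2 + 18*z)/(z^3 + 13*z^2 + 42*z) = (z + 3)/(z + 7)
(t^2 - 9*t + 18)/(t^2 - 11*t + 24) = (t - 6)/(t - 8)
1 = 1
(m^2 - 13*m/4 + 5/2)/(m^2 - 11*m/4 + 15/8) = 2*(m - 2)/(2*m - 3)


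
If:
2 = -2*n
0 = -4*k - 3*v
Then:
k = -3*v/4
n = -1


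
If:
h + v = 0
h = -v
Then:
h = -v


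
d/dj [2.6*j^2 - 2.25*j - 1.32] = 5.2*j - 2.25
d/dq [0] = 0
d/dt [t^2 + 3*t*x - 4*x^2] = 2*t + 3*x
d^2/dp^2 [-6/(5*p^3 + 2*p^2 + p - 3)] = 12*((15*p + 2)*(5*p^3 + 2*p^2 + p - 3) - (15*p^2 + 4*p + 1)^2)/(5*p^3 + 2*p^2 + p - 3)^3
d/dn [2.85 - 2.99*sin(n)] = -2.99*cos(n)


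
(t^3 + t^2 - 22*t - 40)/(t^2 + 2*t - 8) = (t^2 - 3*t - 10)/(t - 2)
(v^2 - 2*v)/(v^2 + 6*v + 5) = v*(v - 2)/(v^2 + 6*v + 5)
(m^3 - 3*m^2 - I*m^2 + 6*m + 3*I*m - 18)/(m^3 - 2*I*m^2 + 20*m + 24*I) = (m^2 - 3*m*(1 + I) + 9*I)/(m^2 - 4*I*m + 12)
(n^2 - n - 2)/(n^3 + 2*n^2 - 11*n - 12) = (n - 2)/(n^2 + n - 12)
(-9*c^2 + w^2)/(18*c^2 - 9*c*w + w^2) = (3*c + w)/(-6*c + w)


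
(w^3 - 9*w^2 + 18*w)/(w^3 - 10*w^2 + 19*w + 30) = w*(w - 3)/(w^2 - 4*w - 5)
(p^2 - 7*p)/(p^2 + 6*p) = (p - 7)/(p + 6)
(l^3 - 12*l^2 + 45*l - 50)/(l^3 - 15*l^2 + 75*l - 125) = (l - 2)/(l - 5)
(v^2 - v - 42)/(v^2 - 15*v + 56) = (v + 6)/(v - 8)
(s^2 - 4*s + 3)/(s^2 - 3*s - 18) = (-s^2 + 4*s - 3)/(-s^2 + 3*s + 18)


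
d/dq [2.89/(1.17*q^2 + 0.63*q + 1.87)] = (-6.7626*q - 1.8207)/(1.17*q^2 + 0.63*q + 1.87)^2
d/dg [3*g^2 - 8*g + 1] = 6*g - 8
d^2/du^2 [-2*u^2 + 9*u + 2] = -4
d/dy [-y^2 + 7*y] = 7 - 2*y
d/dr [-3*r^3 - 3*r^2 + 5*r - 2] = -9*r^2 - 6*r + 5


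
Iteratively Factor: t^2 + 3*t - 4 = (t - 1)*(t + 4)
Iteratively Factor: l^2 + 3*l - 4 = (l - 1)*(l + 4)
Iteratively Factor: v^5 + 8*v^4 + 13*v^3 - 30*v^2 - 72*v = (v - 2)*(v^4 + 10*v^3 + 33*v^2 + 36*v) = v*(v - 2)*(v^3 + 10*v^2 + 33*v + 36) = v*(v - 2)*(v + 3)*(v^2 + 7*v + 12) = v*(v - 2)*(v + 3)^2*(v + 4)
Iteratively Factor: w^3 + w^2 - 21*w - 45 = (w - 5)*(w^2 + 6*w + 9) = (w - 5)*(w + 3)*(w + 3)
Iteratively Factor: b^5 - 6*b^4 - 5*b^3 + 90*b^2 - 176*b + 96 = (b - 3)*(b^4 - 3*b^3 - 14*b^2 + 48*b - 32) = (b - 4)*(b - 3)*(b^3 + b^2 - 10*b + 8) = (b - 4)*(b - 3)*(b - 2)*(b^2 + 3*b - 4) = (b - 4)*(b - 3)*(b - 2)*(b + 4)*(b - 1)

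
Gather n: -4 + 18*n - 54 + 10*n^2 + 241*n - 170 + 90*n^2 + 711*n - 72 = 100*n^2 + 970*n - 300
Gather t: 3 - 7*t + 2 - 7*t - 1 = 4 - 14*t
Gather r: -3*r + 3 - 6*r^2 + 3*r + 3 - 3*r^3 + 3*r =-3*r^3 - 6*r^2 + 3*r + 6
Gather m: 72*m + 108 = 72*m + 108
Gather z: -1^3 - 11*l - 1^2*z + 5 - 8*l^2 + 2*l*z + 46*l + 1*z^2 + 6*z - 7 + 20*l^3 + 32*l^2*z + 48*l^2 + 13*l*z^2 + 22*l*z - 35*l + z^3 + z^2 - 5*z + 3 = 20*l^3 + 40*l^2 + z^3 + z^2*(13*l + 2) + z*(32*l^2 + 24*l)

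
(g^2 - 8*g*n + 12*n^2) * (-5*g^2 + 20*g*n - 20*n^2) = -5*g^4 + 60*g^3*n - 240*g^2*n^2 + 400*g*n^3 - 240*n^4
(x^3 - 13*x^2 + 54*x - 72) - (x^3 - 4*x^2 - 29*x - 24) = -9*x^2 + 83*x - 48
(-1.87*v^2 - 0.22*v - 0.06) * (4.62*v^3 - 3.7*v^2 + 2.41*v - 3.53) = -8.6394*v^5 + 5.9026*v^4 - 3.9699*v^3 + 6.2929*v^2 + 0.632*v + 0.2118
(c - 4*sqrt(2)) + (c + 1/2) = 2*c - 4*sqrt(2) + 1/2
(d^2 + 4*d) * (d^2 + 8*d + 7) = d^4 + 12*d^3 + 39*d^2 + 28*d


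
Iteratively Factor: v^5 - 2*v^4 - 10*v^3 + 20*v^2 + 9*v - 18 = (v - 2)*(v^4 - 10*v^2 + 9) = (v - 2)*(v + 3)*(v^3 - 3*v^2 - v + 3) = (v - 3)*(v - 2)*(v + 3)*(v^2 - 1) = (v - 3)*(v - 2)*(v - 1)*(v + 3)*(v + 1)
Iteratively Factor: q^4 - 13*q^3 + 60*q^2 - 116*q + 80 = (q - 5)*(q^3 - 8*q^2 + 20*q - 16) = (q - 5)*(q - 2)*(q^2 - 6*q + 8) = (q - 5)*(q - 2)^2*(q - 4)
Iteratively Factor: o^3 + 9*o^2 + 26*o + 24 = (o + 2)*(o^2 + 7*o + 12) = (o + 2)*(o + 3)*(o + 4)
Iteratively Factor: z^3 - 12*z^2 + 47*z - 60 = (z - 3)*(z^2 - 9*z + 20) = (z - 4)*(z - 3)*(z - 5)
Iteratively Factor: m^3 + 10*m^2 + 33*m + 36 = (m + 4)*(m^2 + 6*m + 9) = (m + 3)*(m + 4)*(m + 3)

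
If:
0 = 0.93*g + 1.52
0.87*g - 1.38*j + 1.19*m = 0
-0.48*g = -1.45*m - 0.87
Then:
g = -1.63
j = -2.01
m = -1.14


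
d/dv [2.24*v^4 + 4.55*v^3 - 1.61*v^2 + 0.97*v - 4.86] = 8.96*v^3 + 13.65*v^2 - 3.22*v + 0.97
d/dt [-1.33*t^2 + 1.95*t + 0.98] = 1.95 - 2.66*t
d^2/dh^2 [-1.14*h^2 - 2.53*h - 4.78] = -2.28000000000000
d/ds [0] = 0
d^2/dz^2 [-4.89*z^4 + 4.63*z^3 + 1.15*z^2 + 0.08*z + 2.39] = -58.68*z^2 + 27.78*z + 2.3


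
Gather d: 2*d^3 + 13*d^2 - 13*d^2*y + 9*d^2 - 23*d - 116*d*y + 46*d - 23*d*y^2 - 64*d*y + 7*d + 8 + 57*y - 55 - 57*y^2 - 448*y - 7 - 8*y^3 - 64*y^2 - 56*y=2*d^3 + d^2*(22 - 13*y) + d*(-23*y^2 - 180*y + 30) - 8*y^3 - 121*y^2 - 447*y - 54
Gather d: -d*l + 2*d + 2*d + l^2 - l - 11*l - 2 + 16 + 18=d*(4 - l) + l^2 - 12*l + 32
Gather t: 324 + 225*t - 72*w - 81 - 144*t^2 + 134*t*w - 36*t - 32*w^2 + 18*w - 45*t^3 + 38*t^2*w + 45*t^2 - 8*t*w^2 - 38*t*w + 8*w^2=-45*t^3 + t^2*(38*w - 99) + t*(-8*w^2 + 96*w + 189) - 24*w^2 - 54*w + 243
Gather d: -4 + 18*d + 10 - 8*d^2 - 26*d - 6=-8*d^2 - 8*d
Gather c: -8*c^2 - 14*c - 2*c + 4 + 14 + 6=-8*c^2 - 16*c + 24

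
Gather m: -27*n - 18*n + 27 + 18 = 45 - 45*n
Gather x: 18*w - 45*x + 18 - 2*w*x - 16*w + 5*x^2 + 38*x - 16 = 2*w + 5*x^2 + x*(-2*w - 7) + 2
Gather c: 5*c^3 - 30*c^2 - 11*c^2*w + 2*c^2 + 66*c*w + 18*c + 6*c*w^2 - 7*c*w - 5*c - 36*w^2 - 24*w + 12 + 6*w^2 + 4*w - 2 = 5*c^3 + c^2*(-11*w - 28) + c*(6*w^2 + 59*w + 13) - 30*w^2 - 20*w + 10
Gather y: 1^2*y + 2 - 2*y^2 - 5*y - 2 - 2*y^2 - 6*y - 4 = -4*y^2 - 10*y - 4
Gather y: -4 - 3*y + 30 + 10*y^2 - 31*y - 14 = 10*y^2 - 34*y + 12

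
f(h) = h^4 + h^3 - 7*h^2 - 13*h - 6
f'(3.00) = 80.00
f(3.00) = 0.00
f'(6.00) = 875.00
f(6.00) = 1176.00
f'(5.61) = 709.11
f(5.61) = 867.82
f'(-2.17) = -9.37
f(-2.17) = 1.20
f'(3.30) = 117.22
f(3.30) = 29.40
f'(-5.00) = -368.00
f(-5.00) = 384.00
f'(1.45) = -14.80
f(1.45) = -32.10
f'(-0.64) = -3.86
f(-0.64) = -0.64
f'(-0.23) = -9.67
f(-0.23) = -3.39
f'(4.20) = 277.47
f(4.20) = 201.18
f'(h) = 4*h^3 + 3*h^2 - 14*h - 13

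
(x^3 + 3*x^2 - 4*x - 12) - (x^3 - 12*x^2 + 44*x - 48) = 15*x^2 - 48*x + 36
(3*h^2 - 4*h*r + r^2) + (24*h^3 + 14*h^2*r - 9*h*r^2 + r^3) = 24*h^3 + 14*h^2*r + 3*h^2 - 9*h*r^2 - 4*h*r + r^3 + r^2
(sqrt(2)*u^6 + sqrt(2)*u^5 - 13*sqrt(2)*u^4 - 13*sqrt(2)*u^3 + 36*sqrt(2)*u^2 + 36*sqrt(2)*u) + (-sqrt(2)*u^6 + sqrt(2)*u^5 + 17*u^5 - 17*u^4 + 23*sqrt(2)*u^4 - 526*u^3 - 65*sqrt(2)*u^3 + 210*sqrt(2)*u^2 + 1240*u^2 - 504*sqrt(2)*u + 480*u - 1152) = 2*sqrt(2)*u^5 + 17*u^5 - 17*u^4 + 10*sqrt(2)*u^4 - 526*u^3 - 78*sqrt(2)*u^3 + 246*sqrt(2)*u^2 + 1240*u^2 - 468*sqrt(2)*u + 480*u - 1152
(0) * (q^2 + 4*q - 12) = 0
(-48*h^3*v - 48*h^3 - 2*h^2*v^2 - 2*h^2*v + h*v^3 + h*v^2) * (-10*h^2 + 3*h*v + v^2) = 480*h^5*v + 480*h^5 - 124*h^4*v^2 - 124*h^4*v - 64*h^3*v^3 - 64*h^3*v^2 + h^2*v^4 + h^2*v^3 + h*v^5 + h*v^4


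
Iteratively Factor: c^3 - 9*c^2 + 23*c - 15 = (c - 3)*(c^2 - 6*c + 5) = (c - 3)*(c - 1)*(c - 5)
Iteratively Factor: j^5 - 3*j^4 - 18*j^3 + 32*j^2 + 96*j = (j - 4)*(j^4 + j^3 - 14*j^2 - 24*j) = (j - 4)^2*(j^3 + 5*j^2 + 6*j) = (j - 4)^2*(j + 2)*(j^2 + 3*j) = j*(j - 4)^2*(j + 2)*(j + 3)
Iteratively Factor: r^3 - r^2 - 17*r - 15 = (r - 5)*(r^2 + 4*r + 3) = (r - 5)*(r + 3)*(r + 1)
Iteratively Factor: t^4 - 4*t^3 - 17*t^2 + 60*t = (t)*(t^3 - 4*t^2 - 17*t + 60) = t*(t - 3)*(t^2 - t - 20) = t*(t - 5)*(t - 3)*(t + 4)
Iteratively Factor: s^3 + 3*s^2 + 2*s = (s)*(s^2 + 3*s + 2) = s*(s + 2)*(s + 1)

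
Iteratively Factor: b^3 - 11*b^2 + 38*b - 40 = (b - 5)*(b^2 - 6*b + 8) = (b - 5)*(b - 4)*(b - 2)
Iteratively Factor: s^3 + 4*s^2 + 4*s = (s + 2)*(s^2 + 2*s) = s*(s + 2)*(s + 2)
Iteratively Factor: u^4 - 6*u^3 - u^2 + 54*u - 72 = (u - 4)*(u^3 - 2*u^2 - 9*u + 18) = (u - 4)*(u - 2)*(u^2 - 9) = (u - 4)*(u - 2)*(u + 3)*(u - 3)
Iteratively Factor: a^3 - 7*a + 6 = (a - 1)*(a^2 + a - 6) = (a - 2)*(a - 1)*(a + 3)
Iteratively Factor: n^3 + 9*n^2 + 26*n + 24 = (n + 4)*(n^2 + 5*n + 6) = (n + 2)*(n + 4)*(n + 3)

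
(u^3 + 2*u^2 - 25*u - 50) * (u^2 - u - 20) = u^5 + u^4 - 47*u^3 - 65*u^2 + 550*u + 1000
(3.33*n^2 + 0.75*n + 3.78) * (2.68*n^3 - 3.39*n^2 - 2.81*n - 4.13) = 8.9244*n^5 - 9.2787*n^4 - 1.7694*n^3 - 28.6746*n^2 - 13.7193*n - 15.6114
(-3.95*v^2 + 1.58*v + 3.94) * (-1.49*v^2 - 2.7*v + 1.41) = 5.8855*v^4 + 8.3108*v^3 - 15.7061*v^2 - 8.4102*v + 5.5554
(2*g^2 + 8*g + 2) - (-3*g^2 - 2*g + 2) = 5*g^2 + 10*g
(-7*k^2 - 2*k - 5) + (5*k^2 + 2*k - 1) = -2*k^2 - 6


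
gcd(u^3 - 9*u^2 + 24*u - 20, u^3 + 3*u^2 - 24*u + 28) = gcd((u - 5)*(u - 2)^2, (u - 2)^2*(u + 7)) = u^2 - 4*u + 4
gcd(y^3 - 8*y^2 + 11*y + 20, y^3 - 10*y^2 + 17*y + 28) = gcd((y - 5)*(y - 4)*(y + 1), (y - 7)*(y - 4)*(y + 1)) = y^2 - 3*y - 4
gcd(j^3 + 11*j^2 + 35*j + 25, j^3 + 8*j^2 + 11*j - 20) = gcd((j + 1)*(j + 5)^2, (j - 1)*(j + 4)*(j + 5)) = j + 5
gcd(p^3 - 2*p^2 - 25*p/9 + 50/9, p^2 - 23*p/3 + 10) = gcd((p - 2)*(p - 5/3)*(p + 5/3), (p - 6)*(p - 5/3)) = p - 5/3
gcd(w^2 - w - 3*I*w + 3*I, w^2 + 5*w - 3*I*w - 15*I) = w - 3*I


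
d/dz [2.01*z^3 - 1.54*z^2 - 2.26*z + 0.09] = 6.03*z^2 - 3.08*z - 2.26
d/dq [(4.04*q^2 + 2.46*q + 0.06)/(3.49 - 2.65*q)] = (-10.706*q^2 + 28.1992*q + 8.7444)/(7.0225*q^2 - 18.497*q + 12.1801)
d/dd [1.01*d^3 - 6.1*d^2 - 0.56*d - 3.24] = 3.03*d^2 - 12.2*d - 0.56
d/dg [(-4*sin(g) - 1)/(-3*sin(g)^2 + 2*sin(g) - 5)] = 2*(-6*sin(g)^2 - 3*sin(g) + 11)*cos(g)/(3*sin(g)^2 - 2*sin(g) + 5)^2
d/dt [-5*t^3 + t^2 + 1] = t*(2 - 15*t)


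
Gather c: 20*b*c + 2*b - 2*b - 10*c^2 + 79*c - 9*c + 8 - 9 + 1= -10*c^2 + c*(20*b + 70)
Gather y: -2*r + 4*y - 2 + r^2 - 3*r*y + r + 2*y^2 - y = r^2 - r + 2*y^2 + y*(3 - 3*r) - 2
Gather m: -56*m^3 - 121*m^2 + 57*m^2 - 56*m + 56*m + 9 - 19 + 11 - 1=-56*m^3 - 64*m^2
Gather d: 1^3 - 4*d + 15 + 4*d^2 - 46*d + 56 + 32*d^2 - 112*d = 36*d^2 - 162*d + 72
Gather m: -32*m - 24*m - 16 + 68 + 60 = 112 - 56*m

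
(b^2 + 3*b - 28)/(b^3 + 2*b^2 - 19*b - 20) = (b + 7)/(b^2 + 6*b + 5)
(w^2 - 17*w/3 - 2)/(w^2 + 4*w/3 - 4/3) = (3*w^2 - 17*w - 6)/(3*w^2 + 4*w - 4)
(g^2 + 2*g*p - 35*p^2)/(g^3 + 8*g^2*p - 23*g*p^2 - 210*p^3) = 1/(g + 6*p)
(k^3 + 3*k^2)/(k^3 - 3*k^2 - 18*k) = k/(k - 6)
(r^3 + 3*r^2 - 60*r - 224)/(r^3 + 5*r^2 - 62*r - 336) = (r + 4)/(r + 6)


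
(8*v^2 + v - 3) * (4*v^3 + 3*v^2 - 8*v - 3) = 32*v^5 + 28*v^4 - 73*v^3 - 41*v^2 + 21*v + 9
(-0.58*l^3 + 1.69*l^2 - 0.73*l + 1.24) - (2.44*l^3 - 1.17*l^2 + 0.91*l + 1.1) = -3.02*l^3 + 2.86*l^2 - 1.64*l + 0.14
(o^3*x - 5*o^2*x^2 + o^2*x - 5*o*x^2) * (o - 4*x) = o^4*x - 9*o^3*x^2 + o^3*x + 20*o^2*x^3 - 9*o^2*x^2 + 20*o*x^3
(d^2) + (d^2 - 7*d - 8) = 2*d^2 - 7*d - 8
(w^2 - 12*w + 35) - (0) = w^2 - 12*w + 35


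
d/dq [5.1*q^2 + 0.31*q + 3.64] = 10.2*q + 0.31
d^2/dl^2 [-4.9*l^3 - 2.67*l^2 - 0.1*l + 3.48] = -29.4*l - 5.34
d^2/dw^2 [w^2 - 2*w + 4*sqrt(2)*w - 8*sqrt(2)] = 2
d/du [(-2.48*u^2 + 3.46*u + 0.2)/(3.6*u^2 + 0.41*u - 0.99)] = (-13.4728*u^2 + 3.4704*u - 3.5074)/(12.96*u^4 + 2.952*u^3 - 6.9599*u^2 - 0.8118*u + 0.9801)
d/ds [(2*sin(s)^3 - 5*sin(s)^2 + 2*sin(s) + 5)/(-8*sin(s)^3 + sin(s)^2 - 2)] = 2*(-19*sin(s)^4 + 16*sin(s)^3 + 53*sin(s)^2 + 5*sin(s) - 2)*cos(s)/(8*sin(s)^3 - sin(s)^2 + 2)^2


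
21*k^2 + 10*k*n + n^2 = (3*k + n)*(7*k + n)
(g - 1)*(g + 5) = g^2 + 4*g - 5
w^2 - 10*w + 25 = (w - 5)^2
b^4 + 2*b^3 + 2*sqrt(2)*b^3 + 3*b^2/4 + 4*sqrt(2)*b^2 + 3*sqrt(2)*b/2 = b*(b + 1/2)*(b + 3/2)*(b + 2*sqrt(2))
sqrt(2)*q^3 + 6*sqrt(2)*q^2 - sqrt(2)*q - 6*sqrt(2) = (q - 1)*(q + 6)*(sqrt(2)*q + sqrt(2))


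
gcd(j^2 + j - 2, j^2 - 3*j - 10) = j + 2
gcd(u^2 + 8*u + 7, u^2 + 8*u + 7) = u^2 + 8*u + 7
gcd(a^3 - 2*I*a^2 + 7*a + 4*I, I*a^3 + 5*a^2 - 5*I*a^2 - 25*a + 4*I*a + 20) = 1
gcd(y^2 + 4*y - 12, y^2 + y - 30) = y + 6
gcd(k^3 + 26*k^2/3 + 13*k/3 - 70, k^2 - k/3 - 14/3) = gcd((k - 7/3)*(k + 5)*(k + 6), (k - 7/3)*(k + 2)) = k - 7/3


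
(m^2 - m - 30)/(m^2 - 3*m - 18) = (m + 5)/(m + 3)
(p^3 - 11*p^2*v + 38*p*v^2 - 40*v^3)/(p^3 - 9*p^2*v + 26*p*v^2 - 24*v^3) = (p - 5*v)/(p - 3*v)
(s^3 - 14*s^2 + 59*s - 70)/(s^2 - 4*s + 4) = (s^2 - 12*s + 35)/(s - 2)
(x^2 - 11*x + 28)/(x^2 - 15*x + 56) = (x - 4)/(x - 8)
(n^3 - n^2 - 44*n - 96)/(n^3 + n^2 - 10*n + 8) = (n^2 - 5*n - 24)/(n^2 - 3*n + 2)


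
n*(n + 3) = n^2 + 3*n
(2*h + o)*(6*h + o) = 12*h^2 + 8*h*o + o^2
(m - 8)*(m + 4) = m^2 - 4*m - 32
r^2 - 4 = (r - 2)*(r + 2)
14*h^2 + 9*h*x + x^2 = (2*h + x)*(7*h + x)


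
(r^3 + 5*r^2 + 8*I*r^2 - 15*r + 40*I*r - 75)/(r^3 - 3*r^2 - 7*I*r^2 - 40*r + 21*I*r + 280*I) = (r^2 + 8*I*r - 15)/(r^2 - r*(8 + 7*I) + 56*I)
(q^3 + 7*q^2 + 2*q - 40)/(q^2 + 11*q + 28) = (q^2 + 3*q - 10)/(q + 7)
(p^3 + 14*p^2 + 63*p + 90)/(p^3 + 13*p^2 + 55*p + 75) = (p + 6)/(p + 5)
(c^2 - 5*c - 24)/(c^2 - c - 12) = (c - 8)/(c - 4)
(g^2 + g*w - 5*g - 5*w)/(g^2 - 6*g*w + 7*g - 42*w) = (g^2 + g*w - 5*g - 5*w)/(g^2 - 6*g*w + 7*g - 42*w)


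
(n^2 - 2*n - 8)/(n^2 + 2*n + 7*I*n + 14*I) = (n - 4)/(n + 7*I)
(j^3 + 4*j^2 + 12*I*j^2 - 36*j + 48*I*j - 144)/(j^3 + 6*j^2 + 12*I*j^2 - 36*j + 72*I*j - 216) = (j + 4)/(j + 6)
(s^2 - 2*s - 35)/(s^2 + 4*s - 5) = (s - 7)/(s - 1)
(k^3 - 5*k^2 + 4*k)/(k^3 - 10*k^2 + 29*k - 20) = k/(k - 5)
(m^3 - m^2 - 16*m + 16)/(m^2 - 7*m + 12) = (m^2 + 3*m - 4)/(m - 3)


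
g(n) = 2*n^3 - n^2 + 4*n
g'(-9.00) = 508.00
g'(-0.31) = 5.20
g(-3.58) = -118.90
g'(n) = 6*n^2 - 2*n + 4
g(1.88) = 17.27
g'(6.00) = 208.00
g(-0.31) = -1.40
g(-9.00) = -1575.00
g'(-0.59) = 7.27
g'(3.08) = 54.76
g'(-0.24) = 4.83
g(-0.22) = -0.95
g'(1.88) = 21.45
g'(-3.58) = 88.06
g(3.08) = 61.27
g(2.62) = 39.59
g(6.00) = 420.00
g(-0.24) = -1.05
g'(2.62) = 39.95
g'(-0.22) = 4.73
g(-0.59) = -3.12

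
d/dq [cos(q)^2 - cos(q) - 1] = sin(q) - sin(2*q)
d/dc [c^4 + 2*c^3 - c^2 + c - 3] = 4*c^3 + 6*c^2 - 2*c + 1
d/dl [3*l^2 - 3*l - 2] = 6*l - 3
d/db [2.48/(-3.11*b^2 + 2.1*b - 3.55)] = (15.4256*b - 5.208)/(3.11*b^2 - 2.1*b + 3.55)^2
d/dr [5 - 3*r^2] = -6*r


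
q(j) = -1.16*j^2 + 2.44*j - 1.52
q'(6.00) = -11.48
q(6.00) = -28.64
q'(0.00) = 2.44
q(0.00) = -1.52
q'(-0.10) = 2.67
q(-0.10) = -1.78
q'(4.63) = -8.30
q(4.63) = -15.09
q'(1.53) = -1.11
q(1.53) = -0.50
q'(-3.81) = 11.28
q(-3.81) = -27.66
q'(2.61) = -3.62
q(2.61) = -3.05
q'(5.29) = -9.83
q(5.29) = -21.07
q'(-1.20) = 5.22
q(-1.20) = -6.12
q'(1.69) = -1.48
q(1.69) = -0.71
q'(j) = 2.44 - 2.32*j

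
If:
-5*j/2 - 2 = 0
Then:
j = -4/5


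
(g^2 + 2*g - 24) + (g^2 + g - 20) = 2*g^2 + 3*g - 44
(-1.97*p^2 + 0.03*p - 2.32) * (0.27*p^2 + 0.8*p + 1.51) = -0.5319*p^4 - 1.5679*p^3 - 3.5771*p^2 - 1.8107*p - 3.5032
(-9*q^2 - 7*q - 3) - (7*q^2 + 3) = -16*q^2 - 7*q - 6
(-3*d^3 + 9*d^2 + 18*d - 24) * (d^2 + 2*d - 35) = -3*d^5 + 3*d^4 + 141*d^3 - 303*d^2 - 678*d + 840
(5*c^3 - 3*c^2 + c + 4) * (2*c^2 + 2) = 10*c^5 - 6*c^4 + 12*c^3 + 2*c^2 + 2*c + 8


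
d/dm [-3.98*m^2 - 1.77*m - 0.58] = -7.96*m - 1.77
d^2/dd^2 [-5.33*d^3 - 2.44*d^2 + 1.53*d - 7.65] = -31.98*d - 4.88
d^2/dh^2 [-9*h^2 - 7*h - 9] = -18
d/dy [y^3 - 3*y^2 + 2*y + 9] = 3*y^2 - 6*y + 2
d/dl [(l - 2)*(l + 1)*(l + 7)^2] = 4*l^3 + 39*l^2 + 66*l - 77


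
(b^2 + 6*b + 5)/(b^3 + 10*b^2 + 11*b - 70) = (b + 1)/(b^2 + 5*b - 14)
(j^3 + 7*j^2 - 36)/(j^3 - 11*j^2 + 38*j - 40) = (j^2 + 9*j + 18)/(j^2 - 9*j + 20)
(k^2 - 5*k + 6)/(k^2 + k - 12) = (k - 2)/(k + 4)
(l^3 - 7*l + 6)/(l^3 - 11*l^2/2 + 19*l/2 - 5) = 2*(l + 3)/(2*l - 5)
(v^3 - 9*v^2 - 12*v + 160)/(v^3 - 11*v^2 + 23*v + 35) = (v^2 - 4*v - 32)/(v^2 - 6*v - 7)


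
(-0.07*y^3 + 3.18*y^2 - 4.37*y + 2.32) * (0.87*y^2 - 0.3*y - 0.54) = -0.0609*y^5 + 2.7876*y^4 - 4.7181*y^3 + 1.6122*y^2 + 1.6638*y - 1.2528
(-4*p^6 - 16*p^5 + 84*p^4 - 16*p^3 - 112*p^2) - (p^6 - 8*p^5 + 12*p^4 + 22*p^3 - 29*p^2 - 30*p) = -5*p^6 - 8*p^5 + 72*p^4 - 38*p^3 - 83*p^2 + 30*p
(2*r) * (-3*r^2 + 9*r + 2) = -6*r^3 + 18*r^2 + 4*r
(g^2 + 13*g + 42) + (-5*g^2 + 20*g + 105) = -4*g^2 + 33*g + 147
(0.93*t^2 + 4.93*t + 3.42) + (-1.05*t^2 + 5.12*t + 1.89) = -0.12*t^2 + 10.05*t + 5.31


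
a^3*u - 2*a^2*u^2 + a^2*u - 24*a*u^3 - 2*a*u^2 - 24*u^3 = (a - 6*u)*(a + 4*u)*(a*u + u)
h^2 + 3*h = h*(h + 3)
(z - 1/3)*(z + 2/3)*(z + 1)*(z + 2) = z^4 + 10*z^3/3 + 25*z^2/9 - 4/9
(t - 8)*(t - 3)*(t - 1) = t^3 - 12*t^2 + 35*t - 24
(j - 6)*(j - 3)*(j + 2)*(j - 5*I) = j^4 - 7*j^3 - 5*I*j^3 + 35*I*j^2 + 36*j - 180*I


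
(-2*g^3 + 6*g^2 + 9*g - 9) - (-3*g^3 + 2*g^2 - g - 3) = g^3 + 4*g^2 + 10*g - 6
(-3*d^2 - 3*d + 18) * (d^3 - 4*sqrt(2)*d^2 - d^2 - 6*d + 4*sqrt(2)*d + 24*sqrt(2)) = -3*d^5 + 12*sqrt(2)*d^4 + 39*d^3 - 156*sqrt(2)*d^2 - 108*d + 432*sqrt(2)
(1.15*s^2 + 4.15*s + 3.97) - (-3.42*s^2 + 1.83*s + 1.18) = 4.57*s^2 + 2.32*s + 2.79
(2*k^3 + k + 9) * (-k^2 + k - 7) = -2*k^5 + 2*k^4 - 15*k^3 - 8*k^2 + 2*k - 63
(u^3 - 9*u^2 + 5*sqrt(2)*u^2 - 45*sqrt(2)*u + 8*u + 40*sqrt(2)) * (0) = 0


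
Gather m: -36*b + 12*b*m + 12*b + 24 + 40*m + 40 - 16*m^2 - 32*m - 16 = -24*b - 16*m^2 + m*(12*b + 8) + 48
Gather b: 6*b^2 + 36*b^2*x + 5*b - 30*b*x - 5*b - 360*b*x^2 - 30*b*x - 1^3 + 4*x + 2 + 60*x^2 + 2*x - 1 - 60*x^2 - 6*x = b^2*(36*x + 6) + b*(-360*x^2 - 60*x)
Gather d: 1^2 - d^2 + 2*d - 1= -d^2 + 2*d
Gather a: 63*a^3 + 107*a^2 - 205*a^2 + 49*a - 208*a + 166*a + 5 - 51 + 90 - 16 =63*a^3 - 98*a^2 + 7*a + 28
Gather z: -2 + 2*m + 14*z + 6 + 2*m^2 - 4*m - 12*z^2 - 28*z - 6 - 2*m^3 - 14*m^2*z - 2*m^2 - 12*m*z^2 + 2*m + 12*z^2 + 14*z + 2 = -2*m^3 - 14*m^2*z - 12*m*z^2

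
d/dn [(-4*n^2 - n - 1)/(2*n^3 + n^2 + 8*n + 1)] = (8*n^4 + 4*n^3 - 25*n^2 - 6*n + 7)/(4*n^6 + 4*n^5 + 33*n^4 + 20*n^3 + 66*n^2 + 16*n + 1)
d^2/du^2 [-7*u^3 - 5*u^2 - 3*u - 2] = -42*u - 10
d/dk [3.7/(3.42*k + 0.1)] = -12.654/(3.42*k + 0.1)^2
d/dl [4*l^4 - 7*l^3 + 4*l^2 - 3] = l*(16*l^2 - 21*l + 8)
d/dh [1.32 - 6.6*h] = -6.60000000000000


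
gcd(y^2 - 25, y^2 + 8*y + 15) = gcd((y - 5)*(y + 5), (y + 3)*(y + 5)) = y + 5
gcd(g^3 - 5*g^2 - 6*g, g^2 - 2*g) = g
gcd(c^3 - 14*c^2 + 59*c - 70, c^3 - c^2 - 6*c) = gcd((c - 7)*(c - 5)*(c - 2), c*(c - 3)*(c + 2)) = 1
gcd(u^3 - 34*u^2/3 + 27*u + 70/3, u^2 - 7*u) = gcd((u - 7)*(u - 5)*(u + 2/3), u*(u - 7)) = u - 7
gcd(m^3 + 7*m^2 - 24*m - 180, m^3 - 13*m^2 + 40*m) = m - 5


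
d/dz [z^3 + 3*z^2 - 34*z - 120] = 3*z^2 + 6*z - 34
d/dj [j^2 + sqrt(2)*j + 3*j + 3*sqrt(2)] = 2*j + sqrt(2) + 3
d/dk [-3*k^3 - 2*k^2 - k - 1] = -9*k^2 - 4*k - 1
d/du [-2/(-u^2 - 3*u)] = 2*(-2*u - 3)/(u^2*(u + 3)^2)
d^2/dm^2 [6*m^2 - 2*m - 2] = 12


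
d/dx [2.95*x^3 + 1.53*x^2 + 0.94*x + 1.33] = 8.85*x^2 + 3.06*x + 0.94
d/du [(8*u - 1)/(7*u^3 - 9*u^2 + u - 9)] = (56*u^3 - 72*u^2 + 8*u - (8*u - 1)*(21*u^2 - 18*u + 1) - 72)/(7*u^3 - 9*u^2 + u - 9)^2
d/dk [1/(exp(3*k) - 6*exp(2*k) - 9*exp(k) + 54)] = 3*(-exp(2*k) + 4*exp(k) + 3)*exp(k)/(exp(3*k) - 6*exp(2*k) - 9*exp(k) + 54)^2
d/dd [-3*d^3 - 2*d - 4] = -9*d^2 - 2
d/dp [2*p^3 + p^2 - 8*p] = 6*p^2 + 2*p - 8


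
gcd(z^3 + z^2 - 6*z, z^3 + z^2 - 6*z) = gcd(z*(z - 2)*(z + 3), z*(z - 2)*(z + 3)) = z^3 + z^2 - 6*z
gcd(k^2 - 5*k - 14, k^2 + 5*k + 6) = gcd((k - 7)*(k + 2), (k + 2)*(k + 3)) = k + 2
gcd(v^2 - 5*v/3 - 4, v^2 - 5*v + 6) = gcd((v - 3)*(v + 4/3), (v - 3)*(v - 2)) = v - 3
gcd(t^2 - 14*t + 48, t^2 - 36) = t - 6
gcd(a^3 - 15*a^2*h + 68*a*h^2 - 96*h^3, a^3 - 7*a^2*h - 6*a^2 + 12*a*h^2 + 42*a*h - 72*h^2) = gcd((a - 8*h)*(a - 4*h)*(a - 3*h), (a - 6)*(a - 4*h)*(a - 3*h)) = a^2 - 7*a*h + 12*h^2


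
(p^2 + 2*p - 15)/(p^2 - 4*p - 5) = (-p^2 - 2*p + 15)/(-p^2 + 4*p + 5)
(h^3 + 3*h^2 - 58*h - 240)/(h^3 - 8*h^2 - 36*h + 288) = (h + 5)/(h - 6)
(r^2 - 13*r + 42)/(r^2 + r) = (r^2 - 13*r + 42)/(r*(r + 1))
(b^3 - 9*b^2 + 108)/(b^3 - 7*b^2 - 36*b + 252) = (b^2 - 3*b - 18)/(b^2 - b - 42)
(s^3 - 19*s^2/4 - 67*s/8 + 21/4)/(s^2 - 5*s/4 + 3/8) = (4*s^2 - 17*s - 42)/(4*s - 3)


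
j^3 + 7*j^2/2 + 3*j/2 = j*(j + 1/2)*(j + 3)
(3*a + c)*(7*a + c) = 21*a^2 + 10*a*c + c^2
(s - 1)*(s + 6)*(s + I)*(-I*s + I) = -I*s^4 + s^3 - 4*I*s^3 + 4*s^2 + 11*I*s^2 - 11*s - 6*I*s + 6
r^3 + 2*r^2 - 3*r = r*(r - 1)*(r + 3)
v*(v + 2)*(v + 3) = v^3 + 5*v^2 + 6*v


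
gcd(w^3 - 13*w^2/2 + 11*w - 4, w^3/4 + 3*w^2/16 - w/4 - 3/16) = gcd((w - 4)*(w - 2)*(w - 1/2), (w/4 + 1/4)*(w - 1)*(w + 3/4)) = 1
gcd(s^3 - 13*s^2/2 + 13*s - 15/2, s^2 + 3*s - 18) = s - 3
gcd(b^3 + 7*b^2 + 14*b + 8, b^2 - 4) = b + 2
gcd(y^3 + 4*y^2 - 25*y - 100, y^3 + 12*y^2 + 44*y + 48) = y + 4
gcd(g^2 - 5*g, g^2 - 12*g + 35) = g - 5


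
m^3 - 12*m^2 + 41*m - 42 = (m - 7)*(m - 3)*(m - 2)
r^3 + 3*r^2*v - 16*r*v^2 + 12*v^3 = (r - 2*v)*(r - v)*(r + 6*v)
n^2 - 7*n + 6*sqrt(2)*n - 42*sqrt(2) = (n - 7)*(n + 6*sqrt(2))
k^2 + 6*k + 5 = (k + 1)*(k + 5)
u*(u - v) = u^2 - u*v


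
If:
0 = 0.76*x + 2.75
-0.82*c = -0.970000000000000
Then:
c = 1.18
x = -3.62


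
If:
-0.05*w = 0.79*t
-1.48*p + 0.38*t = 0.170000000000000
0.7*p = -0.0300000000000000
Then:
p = -0.04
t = 0.28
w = -4.43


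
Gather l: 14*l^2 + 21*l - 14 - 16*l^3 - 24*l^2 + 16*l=-16*l^3 - 10*l^2 + 37*l - 14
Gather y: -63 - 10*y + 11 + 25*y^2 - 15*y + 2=25*y^2 - 25*y - 50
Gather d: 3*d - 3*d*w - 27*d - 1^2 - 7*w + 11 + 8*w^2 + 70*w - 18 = d*(-3*w - 24) + 8*w^2 + 63*w - 8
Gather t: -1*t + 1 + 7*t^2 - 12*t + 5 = 7*t^2 - 13*t + 6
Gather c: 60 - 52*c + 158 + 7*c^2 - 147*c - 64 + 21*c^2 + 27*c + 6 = 28*c^2 - 172*c + 160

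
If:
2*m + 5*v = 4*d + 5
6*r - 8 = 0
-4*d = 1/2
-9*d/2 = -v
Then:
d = -1/8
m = 117/32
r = 4/3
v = -9/16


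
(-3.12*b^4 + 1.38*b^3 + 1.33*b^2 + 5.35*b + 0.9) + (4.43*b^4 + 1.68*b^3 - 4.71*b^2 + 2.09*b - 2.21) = 1.31*b^4 + 3.06*b^3 - 3.38*b^2 + 7.44*b - 1.31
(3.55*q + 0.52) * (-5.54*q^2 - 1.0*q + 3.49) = -19.667*q^3 - 6.4308*q^2 + 11.8695*q + 1.8148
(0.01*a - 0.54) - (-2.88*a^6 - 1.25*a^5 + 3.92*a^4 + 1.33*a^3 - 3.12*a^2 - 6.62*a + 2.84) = 2.88*a^6 + 1.25*a^5 - 3.92*a^4 - 1.33*a^3 + 3.12*a^2 + 6.63*a - 3.38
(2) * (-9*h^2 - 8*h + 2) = -18*h^2 - 16*h + 4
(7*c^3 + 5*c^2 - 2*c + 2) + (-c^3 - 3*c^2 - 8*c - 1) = 6*c^3 + 2*c^2 - 10*c + 1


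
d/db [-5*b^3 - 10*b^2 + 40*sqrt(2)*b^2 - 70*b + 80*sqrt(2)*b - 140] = -15*b^2 - 20*b + 80*sqrt(2)*b - 70 + 80*sqrt(2)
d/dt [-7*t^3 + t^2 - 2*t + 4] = -21*t^2 + 2*t - 2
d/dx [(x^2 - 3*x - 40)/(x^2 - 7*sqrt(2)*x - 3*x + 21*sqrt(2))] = ((2*x - 3)*(x^2 - 7*sqrt(2)*x - 3*x + 21*sqrt(2)) - (-2*x + 3 + 7*sqrt(2))*(-x^2 + 3*x + 40))/(x^2 - 7*sqrt(2)*x - 3*x + 21*sqrt(2))^2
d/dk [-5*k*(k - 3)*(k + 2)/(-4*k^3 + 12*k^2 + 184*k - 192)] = 5*(-k^4 - 40*k^3 + 86*k^2 - 48*k - 144)/(2*(k^6 - 6*k^5 - 83*k^4 + 372*k^3 + 1828*k^2 - 4416*k + 2304))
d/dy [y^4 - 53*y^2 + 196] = 4*y^3 - 106*y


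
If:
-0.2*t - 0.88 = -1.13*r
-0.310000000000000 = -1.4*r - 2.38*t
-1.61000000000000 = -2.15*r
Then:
No Solution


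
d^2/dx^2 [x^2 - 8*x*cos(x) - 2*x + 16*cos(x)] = 8*x*cos(x) - 16*sqrt(2)*cos(x + pi/4) + 2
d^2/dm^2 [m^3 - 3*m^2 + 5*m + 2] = 6*m - 6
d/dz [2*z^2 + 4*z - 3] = 4*z + 4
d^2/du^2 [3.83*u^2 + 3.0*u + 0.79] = 7.66000000000000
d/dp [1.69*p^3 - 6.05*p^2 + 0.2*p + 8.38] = 5.07*p^2 - 12.1*p + 0.2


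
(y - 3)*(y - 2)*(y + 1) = y^3 - 4*y^2 + y + 6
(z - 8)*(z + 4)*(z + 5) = z^3 + z^2 - 52*z - 160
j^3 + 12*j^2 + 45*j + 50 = (j + 2)*(j + 5)^2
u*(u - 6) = u^2 - 6*u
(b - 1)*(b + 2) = b^2 + b - 2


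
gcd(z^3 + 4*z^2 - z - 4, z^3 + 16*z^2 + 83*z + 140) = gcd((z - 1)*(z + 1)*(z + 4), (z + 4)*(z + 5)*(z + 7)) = z + 4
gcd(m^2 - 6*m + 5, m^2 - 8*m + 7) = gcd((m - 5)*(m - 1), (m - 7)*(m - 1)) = m - 1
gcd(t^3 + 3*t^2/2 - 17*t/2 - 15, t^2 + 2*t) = t + 2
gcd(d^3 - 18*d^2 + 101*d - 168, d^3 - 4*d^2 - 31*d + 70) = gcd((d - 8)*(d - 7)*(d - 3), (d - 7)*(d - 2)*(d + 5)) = d - 7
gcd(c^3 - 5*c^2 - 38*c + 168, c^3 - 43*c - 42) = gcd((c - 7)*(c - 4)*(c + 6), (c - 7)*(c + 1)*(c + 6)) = c^2 - c - 42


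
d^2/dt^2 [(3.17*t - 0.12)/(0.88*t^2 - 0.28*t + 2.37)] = ((1.9864 - 16.7376*t)*(0.88*t^2 - 0.28*t + 2.37) + (1.76*t - 0.28)*(3.17*t - 0.12)*(3.52*t - 0.56))/(0.88*t^2 - 0.28*t + 2.37)^3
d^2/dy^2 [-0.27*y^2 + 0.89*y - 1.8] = -0.540000000000000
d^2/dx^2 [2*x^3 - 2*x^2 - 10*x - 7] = 12*x - 4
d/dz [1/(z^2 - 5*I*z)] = (-2*z + 5*I)/(z^2*(z - 5*I)^2)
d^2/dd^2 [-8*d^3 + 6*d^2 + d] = 12 - 48*d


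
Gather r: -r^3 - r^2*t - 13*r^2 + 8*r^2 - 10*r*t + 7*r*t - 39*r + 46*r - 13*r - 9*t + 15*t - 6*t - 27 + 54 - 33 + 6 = -r^3 + r^2*(-t - 5) + r*(-3*t - 6)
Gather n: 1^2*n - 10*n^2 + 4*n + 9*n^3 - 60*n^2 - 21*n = 9*n^3 - 70*n^2 - 16*n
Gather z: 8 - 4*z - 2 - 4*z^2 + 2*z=-4*z^2 - 2*z + 6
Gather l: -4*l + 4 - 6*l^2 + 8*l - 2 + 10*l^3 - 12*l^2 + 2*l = 10*l^3 - 18*l^2 + 6*l + 2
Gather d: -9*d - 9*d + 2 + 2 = 4 - 18*d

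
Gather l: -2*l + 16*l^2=16*l^2 - 2*l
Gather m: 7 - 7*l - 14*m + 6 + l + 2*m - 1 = -6*l - 12*m + 12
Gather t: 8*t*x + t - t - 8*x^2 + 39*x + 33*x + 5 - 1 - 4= 8*t*x - 8*x^2 + 72*x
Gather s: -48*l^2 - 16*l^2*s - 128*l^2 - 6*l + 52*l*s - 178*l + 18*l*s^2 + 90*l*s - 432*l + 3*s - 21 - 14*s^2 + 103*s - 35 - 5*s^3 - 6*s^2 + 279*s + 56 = -176*l^2 - 616*l - 5*s^3 + s^2*(18*l - 20) + s*(-16*l^2 + 142*l + 385)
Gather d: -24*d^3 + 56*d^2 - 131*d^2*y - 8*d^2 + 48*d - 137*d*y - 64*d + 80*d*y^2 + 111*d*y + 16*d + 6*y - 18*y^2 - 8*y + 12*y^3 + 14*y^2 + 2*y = -24*d^3 + d^2*(48 - 131*y) + d*(80*y^2 - 26*y) + 12*y^3 - 4*y^2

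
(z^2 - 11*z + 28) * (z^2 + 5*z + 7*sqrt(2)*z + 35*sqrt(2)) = z^4 - 6*z^3 + 7*sqrt(2)*z^3 - 42*sqrt(2)*z^2 - 27*z^2 - 189*sqrt(2)*z + 140*z + 980*sqrt(2)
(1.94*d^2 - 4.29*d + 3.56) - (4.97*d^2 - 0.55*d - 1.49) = -3.03*d^2 - 3.74*d + 5.05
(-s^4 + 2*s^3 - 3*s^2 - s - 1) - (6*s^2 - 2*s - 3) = -s^4 + 2*s^3 - 9*s^2 + s + 2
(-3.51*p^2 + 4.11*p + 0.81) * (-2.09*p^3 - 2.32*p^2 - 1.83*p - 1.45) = 7.3359*p^5 - 0.446700000000002*p^4 - 4.8048*p^3 - 4.311*p^2 - 7.4418*p - 1.1745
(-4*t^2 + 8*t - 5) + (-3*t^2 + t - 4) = -7*t^2 + 9*t - 9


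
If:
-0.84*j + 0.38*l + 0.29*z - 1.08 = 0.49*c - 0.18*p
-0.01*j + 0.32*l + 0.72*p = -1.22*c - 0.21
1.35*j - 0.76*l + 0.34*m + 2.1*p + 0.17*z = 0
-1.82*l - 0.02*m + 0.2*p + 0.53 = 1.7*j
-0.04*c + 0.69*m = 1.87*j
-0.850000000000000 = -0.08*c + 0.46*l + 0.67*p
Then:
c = 0.51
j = 0.40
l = -0.21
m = 1.12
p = -1.06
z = 6.70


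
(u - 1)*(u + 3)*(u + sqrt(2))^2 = u^4 + 2*u^3 + 2*sqrt(2)*u^3 - u^2 + 4*sqrt(2)*u^2 - 6*sqrt(2)*u + 4*u - 6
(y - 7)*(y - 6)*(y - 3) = y^3 - 16*y^2 + 81*y - 126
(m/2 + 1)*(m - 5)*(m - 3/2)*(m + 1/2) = m^4/2 - 2*m^3 - 31*m^2/8 + 49*m/8 + 15/4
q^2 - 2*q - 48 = (q - 8)*(q + 6)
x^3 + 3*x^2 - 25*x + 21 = (x - 3)*(x - 1)*(x + 7)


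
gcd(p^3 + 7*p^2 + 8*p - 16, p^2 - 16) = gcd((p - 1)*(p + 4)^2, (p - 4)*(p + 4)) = p + 4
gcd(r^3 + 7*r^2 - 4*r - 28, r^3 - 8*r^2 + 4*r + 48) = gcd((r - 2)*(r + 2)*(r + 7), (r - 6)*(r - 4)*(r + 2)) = r + 2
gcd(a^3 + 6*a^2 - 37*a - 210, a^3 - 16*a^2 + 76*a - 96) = a - 6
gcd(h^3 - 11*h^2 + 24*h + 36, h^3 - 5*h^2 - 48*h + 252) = h^2 - 12*h + 36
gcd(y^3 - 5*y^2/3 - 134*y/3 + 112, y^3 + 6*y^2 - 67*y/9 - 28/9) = y + 7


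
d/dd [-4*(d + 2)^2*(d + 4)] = 4*(-3*d - 10)*(d + 2)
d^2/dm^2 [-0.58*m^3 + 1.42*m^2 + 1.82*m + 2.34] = 2.84 - 3.48*m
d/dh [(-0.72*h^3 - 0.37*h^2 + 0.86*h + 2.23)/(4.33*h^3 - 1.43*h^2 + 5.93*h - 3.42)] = (2.6317*h^4 - 15.9868*h^3 - 22.5448*h^2 + 8.9086*h - 16.1651)/(18.7489*h^6 - 12.3838*h^5 + 53.3987*h^4 - 46.577*h^3 + 44.9461*h^2 - 40.5612*h + 11.6964)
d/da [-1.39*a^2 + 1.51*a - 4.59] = 1.51 - 2.78*a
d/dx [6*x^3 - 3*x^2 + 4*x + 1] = 18*x^2 - 6*x + 4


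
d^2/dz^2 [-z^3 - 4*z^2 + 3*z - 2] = -6*z - 8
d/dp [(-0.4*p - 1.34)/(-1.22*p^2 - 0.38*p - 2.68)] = (-0.488*p^2 - 3.2696*p + 0.5628)/(1.4884*p^4 + 0.9272*p^3 + 6.6836*p^2 + 2.0368*p + 7.1824)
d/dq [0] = 0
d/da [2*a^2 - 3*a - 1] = 4*a - 3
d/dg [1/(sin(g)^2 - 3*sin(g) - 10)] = (3 - 2*sin(g))*cos(g)/((sin(g) - 5)^2*(sin(g) + 2)^2)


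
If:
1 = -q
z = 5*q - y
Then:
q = -1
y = -z - 5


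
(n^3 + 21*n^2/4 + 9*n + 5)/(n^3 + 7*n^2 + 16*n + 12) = (n + 5/4)/(n + 3)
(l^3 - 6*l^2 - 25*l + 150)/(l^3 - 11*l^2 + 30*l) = (l + 5)/l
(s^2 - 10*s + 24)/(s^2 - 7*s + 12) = (s - 6)/(s - 3)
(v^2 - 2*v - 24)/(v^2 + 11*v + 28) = (v - 6)/(v + 7)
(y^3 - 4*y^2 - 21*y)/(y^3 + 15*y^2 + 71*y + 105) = y*(y - 7)/(y^2 + 12*y + 35)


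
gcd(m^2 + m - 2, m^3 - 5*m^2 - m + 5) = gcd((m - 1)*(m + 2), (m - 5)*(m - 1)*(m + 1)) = m - 1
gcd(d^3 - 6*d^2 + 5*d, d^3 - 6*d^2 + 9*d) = d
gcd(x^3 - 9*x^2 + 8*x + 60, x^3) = 1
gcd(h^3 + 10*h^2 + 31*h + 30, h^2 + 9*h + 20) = h + 5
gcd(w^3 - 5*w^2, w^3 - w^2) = w^2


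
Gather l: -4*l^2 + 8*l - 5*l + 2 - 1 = -4*l^2 + 3*l + 1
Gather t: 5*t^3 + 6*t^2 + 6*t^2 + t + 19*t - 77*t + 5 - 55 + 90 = 5*t^3 + 12*t^2 - 57*t + 40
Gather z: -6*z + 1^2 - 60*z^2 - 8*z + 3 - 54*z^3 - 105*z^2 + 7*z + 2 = -54*z^3 - 165*z^2 - 7*z + 6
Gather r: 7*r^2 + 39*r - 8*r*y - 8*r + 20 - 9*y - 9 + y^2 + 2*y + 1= 7*r^2 + r*(31 - 8*y) + y^2 - 7*y + 12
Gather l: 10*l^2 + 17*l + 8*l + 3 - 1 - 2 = 10*l^2 + 25*l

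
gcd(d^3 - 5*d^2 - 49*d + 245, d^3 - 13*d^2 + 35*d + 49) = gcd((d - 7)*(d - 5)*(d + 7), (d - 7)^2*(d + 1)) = d - 7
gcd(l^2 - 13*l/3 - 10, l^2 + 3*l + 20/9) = l + 5/3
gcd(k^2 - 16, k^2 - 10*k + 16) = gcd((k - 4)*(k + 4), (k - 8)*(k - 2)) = 1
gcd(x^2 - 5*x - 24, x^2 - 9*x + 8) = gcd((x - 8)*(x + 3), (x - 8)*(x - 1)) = x - 8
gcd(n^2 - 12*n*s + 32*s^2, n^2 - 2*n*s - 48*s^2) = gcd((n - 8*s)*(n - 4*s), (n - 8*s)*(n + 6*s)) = -n + 8*s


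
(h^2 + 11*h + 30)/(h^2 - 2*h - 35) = (h + 6)/(h - 7)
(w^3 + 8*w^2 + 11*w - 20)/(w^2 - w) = w + 9 + 20/w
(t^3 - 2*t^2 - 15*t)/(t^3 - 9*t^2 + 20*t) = (t + 3)/(t - 4)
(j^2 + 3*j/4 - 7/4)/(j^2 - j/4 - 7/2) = (j - 1)/(j - 2)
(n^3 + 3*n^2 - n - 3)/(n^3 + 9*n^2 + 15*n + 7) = (n^2 + 2*n - 3)/(n^2 + 8*n + 7)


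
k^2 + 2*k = k*(k + 2)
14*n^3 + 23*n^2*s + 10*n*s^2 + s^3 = (n + s)*(2*n + s)*(7*n + s)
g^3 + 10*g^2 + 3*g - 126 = (g - 3)*(g + 6)*(g + 7)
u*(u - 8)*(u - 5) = u^3 - 13*u^2 + 40*u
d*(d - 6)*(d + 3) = d^3 - 3*d^2 - 18*d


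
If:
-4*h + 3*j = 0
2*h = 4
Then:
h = 2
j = 8/3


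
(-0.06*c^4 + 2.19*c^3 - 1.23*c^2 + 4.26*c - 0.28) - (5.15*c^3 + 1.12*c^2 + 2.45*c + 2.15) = -0.06*c^4 - 2.96*c^3 - 2.35*c^2 + 1.81*c - 2.43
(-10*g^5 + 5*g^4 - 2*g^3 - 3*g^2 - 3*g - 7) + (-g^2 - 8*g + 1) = -10*g^5 + 5*g^4 - 2*g^3 - 4*g^2 - 11*g - 6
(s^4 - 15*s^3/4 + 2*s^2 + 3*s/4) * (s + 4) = s^5 + s^4/4 - 13*s^3 + 35*s^2/4 + 3*s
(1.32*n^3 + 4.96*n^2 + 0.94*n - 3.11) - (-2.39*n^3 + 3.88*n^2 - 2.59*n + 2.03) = 3.71*n^3 + 1.08*n^2 + 3.53*n - 5.14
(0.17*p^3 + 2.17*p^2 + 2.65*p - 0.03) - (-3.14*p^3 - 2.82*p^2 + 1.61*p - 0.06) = 3.31*p^3 + 4.99*p^2 + 1.04*p + 0.03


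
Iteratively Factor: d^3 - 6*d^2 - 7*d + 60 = (d + 3)*(d^2 - 9*d + 20) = (d - 4)*(d + 3)*(d - 5)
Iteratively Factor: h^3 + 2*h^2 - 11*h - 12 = (h - 3)*(h^2 + 5*h + 4) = (h - 3)*(h + 1)*(h + 4)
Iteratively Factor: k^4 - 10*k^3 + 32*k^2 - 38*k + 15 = (k - 1)*(k^3 - 9*k^2 + 23*k - 15) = (k - 3)*(k - 1)*(k^2 - 6*k + 5) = (k - 5)*(k - 3)*(k - 1)*(k - 1)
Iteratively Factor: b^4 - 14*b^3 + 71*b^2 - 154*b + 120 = (b - 2)*(b^3 - 12*b^2 + 47*b - 60) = (b - 4)*(b - 2)*(b^2 - 8*b + 15) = (b - 5)*(b - 4)*(b - 2)*(b - 3)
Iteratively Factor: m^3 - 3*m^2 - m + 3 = (m + 1)*(m^2 - 4*m + 3) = (m - 3)*(m + 1)*(m - 1)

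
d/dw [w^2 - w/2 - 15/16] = 2*w - 1/2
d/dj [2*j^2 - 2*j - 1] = 4*j - 2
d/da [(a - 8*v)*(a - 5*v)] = 2*a - 13*v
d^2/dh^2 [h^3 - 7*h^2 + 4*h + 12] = 6*h - 14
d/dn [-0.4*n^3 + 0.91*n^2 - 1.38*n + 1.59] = -1.2*n^2 + 1.82*n - 1.38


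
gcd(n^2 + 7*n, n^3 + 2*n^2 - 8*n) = n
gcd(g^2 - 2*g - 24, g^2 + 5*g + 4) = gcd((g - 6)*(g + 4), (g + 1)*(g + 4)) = g + 4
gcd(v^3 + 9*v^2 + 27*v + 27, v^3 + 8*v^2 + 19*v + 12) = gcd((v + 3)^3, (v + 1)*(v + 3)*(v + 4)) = v + 3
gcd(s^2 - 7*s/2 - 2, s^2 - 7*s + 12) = s - 4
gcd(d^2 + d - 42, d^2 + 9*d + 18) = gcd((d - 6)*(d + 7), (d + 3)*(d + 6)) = 1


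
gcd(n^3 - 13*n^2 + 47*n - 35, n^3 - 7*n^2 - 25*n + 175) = n^2 - 12*n + 35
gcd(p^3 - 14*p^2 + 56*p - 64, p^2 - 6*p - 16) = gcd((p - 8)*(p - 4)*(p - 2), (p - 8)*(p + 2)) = p - 8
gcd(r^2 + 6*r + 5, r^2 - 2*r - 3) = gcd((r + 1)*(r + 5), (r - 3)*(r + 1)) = r + 1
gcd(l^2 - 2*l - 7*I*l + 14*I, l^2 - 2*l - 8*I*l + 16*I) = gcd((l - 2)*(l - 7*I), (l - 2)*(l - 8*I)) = l - 2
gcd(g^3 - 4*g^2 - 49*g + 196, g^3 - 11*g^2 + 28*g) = g^2 - 11*g + 28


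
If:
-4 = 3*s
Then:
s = -4/3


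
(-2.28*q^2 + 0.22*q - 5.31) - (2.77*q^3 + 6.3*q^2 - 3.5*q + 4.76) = -2.77*q^3 - 8.58*q^2 + 3.72*q - 10.07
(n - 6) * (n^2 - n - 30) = n^3 - 7*n^2 - 24*n + 180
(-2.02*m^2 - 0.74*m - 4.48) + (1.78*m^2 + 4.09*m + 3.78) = -0.24*m^2 + 3.35*m - 0.700000000000001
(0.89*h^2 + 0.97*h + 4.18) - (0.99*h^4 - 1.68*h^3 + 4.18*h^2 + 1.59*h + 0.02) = -0.99*h^4 + 1.68*h^3 - 3.29*h^2 - 0.62*h + 4.16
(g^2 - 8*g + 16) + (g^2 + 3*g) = 2*g^2 - 5*g + 16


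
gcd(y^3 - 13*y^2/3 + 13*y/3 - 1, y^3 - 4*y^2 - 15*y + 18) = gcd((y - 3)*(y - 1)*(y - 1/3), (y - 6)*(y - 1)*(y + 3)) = y - 1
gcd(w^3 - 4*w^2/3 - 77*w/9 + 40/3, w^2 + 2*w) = 1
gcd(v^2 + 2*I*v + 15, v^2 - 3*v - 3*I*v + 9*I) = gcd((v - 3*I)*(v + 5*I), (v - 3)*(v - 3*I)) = v - 3*I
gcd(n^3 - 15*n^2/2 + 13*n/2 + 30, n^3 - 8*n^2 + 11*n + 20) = n^2 - 9*n + 20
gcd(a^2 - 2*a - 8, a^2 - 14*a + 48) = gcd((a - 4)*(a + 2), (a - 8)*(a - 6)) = 1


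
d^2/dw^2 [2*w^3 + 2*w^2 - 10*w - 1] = 12*w + 4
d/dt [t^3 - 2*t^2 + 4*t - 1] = 3*t^2 - 4*t + 4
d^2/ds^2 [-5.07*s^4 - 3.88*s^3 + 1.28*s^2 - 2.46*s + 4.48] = -60.84*s^2 - 23.28*s + 2.56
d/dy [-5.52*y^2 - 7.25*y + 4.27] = -11.04*y - 7.25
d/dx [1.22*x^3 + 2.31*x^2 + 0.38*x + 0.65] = 3.66*x^2 + 4.62*x + 0.38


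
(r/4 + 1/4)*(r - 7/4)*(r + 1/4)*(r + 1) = r^4/4 + r^3/8 - 39*r^2/64 - 19*r/32 - 7/64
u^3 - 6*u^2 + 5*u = u*(u - 5)*(u - 1)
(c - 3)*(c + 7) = c^2 + 4*c - 21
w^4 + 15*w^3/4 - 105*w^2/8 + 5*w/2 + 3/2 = (w - 2)*(w - 1/2)*(w + 1/4)*(w + 6)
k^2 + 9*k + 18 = (k + 3)*(k + 6)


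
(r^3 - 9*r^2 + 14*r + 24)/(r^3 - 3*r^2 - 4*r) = (r - 6)/r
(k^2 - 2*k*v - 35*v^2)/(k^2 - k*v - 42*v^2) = (k + 5*v)/(k + 6*v)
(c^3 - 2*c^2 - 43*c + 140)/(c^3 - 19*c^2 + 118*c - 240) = (c^2 + 3*c - 28)/(c^2 - 14*c + 48)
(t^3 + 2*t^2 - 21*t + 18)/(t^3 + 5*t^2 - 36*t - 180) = (t^2 - 4*t + 3)/(t^2 - t - 30)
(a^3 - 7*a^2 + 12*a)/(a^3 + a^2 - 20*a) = (a - 3)/(a + 5)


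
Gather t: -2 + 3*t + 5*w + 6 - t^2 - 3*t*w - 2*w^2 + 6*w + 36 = -t^2 + t*(3 - 3*w) - 2*w^2 + 11*w + 40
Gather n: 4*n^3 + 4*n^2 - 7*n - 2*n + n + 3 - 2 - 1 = 4*n^3 + 4*n^2 - 8*n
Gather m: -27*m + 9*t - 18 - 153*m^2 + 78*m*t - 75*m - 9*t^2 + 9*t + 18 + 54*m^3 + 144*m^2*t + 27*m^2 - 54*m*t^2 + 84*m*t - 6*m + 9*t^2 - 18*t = 54*m^3 + m^2*(144*t - 126) + m*(-54*t^2 + 162*t - 108)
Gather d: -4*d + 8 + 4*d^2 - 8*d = 4*d^2 - 12*d + 8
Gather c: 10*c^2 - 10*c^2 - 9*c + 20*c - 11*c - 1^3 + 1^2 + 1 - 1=0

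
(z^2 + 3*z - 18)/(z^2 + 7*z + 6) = (z - 3)/(z + 1)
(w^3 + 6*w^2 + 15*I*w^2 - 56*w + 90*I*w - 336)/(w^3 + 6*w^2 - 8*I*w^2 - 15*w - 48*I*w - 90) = (w^2 + 15*I*w - 56)/(w^2 - 8*I*w - 15)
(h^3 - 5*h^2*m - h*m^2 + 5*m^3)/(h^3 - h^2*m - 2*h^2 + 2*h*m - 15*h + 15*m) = (h^2 - 4*h*m - 5*m^2)/(h^2 - 2*h - 15)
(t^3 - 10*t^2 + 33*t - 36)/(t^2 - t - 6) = (t^2 - 7*t + 12)/(t + 2)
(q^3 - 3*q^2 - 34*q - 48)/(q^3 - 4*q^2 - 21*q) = (q^2 - 6*q - 16)/(q*(q - 7))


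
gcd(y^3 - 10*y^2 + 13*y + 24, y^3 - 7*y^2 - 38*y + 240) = y - 8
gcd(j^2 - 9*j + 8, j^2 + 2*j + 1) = 1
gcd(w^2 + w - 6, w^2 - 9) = w + 3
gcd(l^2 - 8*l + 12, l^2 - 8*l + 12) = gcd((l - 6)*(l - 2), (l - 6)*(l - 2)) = l^2 - 8*l + 12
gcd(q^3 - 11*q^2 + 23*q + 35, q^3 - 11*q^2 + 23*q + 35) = q^3 - 11*q^2 + 23*q + 35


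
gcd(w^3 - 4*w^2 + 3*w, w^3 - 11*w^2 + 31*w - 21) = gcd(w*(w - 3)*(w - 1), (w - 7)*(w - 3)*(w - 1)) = w^2 - 4*w + 3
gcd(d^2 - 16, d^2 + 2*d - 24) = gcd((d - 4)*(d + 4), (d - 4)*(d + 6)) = d - 4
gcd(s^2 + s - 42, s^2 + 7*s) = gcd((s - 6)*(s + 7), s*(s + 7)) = s + 7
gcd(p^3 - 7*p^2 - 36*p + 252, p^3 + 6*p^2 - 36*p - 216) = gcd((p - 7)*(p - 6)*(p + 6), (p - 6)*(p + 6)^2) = p^2 - 36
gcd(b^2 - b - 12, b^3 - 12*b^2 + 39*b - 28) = b - 4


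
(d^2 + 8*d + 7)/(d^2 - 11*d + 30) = (d^2 + 8*d + 7)/(d^2 - 11*d + 30)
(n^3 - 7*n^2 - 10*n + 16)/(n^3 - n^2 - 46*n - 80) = (n - 1)/(n + 5)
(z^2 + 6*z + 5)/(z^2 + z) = (z + 5)/z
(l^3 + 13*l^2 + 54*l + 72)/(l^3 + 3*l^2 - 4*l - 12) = (l^2 + 10*l + 24)/(l^2 - 4)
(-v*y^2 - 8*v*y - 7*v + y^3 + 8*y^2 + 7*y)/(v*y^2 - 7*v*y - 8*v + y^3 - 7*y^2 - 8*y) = (-v*y - 7*v + y^2 + 7*y)/(v*y - 8*v + y^2 - 8*y)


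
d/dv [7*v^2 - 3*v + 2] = 14*v - 3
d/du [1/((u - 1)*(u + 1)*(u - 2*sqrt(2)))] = (-(u - 1)*(u + 1) - (u - 1)*(u - 2*sqrt(2)) - (u + 1)*(u - 2*sqrt(2)))/((u - 1)^2*(u + 1)^2*(u - 2*sqrt(2))^2)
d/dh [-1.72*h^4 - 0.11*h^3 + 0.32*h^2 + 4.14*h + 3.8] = -6.88*h^3 - 0.33*h^2 + 0.64*h + 4.14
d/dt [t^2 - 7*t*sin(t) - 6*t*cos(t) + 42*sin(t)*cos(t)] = 6*t*sin(t) - 7*t*cos(t) + 2*t - 7*sin(t) - 6*cos(t) + 42*cos(2*t)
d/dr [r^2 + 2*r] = 2*r + 2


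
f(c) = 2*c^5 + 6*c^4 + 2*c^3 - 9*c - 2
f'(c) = 10*c^4 + 24*c^3 + 6*c^2 - 9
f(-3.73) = -354.83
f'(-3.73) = 764.68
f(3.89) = 3236.07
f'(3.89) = 3784.33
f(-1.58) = 22.03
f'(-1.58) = -26.36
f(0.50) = -5.81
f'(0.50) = -3.88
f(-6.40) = -11877.19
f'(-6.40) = 10722.52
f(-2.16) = 33.85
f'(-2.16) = -5.19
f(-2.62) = 21.42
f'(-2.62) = 71.75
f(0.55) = -5.97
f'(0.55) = -2.28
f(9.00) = 158839.00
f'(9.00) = 83583.00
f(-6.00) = -8156.00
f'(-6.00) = 7983.00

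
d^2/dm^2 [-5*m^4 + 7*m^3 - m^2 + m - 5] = -60*m^2 + 42*m - 2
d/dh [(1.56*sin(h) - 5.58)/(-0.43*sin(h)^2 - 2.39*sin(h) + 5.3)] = (0.6708*sin(h)^2 - 4.7988*sin(h) - 5.0682)*cos(h)/(0.1849*sin(h)^4 + 2.0554*sin(h)^3 + 1.1541*sin(h)^2 - 25.334*sin(h) + 28.09)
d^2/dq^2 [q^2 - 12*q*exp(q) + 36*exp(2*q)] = -12*q*exp(q) + 144*exp(2*q) - 24*exp(q) + 2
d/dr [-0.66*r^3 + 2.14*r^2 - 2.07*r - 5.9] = -1.98*r^2 + 4.28*r - 2.07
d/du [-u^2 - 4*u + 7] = -2*u - 4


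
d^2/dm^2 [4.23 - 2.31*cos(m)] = 2.31*cos(m)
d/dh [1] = 0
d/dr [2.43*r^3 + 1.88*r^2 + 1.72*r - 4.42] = 7.29*r^2 + 3.76*r + 1.72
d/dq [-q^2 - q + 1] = -2*q - 1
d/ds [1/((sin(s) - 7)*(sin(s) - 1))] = 2*(4 - sin(s))*cos(s)/((sin(s) - 7)^2*(sin(s) - 1)^2)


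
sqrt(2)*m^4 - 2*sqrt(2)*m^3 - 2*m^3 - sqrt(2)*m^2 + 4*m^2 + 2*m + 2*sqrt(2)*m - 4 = (m - 2)*(m - 1)*(m - sqrt(2))*(sqrt(2)*m + sqrt(2))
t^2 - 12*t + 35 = (t - 7)*(t - 5)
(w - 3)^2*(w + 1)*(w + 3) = w^4 - 2*w^3 - 12*w^2 + 18*w + 27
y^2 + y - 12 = (y - 3)*(y + 4)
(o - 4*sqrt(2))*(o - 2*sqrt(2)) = o^2 - 6*sqrt(2)*o + 16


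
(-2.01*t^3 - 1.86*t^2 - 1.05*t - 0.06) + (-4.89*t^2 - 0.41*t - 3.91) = -2.01*t^3 - 6.75*t^2 - 1.46*t - 3.97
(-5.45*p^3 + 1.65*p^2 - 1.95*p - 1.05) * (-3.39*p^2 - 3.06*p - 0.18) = 18.4755*p^5 + 11.0835*p^4 + 2.5425*p^3 + 9.2295*p^2 + 3.564*p + 0.189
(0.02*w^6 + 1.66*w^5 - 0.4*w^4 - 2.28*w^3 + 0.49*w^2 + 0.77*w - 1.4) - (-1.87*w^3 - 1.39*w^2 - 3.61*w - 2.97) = 0.02*w^6 + 1.66*w^5 - 0.4*w^4 - 0.41*w^3 + 1.88*w^2 + 4.38*w + 1.57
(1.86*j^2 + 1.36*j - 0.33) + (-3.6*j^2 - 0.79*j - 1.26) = -1.74*j^2 + 0.57*j - 1.59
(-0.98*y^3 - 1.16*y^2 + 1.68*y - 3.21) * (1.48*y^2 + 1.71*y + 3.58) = -1.4504*y^5 - 3.3926*y^4 - 3.0056*y^3 - 6.0308*y^2 + 0.525300000000001*y - 11.4918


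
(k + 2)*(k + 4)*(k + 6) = k^3 + 12*k^2 + 44*k + 48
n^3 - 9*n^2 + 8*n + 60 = (n - 6)*(n - 5)*(n + 2)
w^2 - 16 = (w - 4)*(w + 4)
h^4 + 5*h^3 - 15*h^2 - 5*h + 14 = (h - 2)*(h - 1)*(h + 1)*(h + 7)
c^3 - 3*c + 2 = (c - 1)^2*(c + 2)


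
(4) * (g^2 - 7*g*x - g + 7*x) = 4*g^2 - 28*g*x - 4*g + 28*x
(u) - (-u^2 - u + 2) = u^2 + 2*u - 2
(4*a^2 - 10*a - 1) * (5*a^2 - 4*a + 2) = 20*a^4 - 66*a^3 + 43*a^2 - 16*a - 2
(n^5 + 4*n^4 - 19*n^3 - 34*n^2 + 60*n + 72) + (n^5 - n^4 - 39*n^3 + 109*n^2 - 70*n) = 2*n^5 + 3*n^4 - 58*n^3 + 75*n^2 - 10*n + 72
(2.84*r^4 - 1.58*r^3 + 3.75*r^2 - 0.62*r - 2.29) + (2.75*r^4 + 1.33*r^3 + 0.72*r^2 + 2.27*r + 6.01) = 5.59*r^4 - 0.25*r^3 + 4.47*r^2 + 1.65*r + 3.72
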